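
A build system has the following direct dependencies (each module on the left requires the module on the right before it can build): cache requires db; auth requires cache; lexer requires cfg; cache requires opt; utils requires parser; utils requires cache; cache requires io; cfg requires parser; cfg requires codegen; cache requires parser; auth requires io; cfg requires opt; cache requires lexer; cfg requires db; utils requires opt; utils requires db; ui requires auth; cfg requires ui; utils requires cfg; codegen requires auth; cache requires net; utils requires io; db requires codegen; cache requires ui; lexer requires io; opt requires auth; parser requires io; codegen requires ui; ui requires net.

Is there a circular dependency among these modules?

DFS with white/gray/black marking, starting from auth:
auth gray
  io gray
  io black
  cache gray
    net gray
    net black
    db gray
      codegen gray
        codegen→auth: auth is gray → back edge
Back edge found, so a cycle exists: auth → cache → db → codegen → auth.

Yes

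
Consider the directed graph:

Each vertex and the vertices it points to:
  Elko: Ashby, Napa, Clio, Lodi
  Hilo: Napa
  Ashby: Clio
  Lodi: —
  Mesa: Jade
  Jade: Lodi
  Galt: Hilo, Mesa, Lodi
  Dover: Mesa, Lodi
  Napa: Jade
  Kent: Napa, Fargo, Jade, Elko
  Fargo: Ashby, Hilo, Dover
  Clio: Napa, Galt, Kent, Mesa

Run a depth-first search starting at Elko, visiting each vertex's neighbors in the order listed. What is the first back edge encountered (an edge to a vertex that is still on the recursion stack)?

Fargo->Ashby

DFS from Elko (visiting each vertex's neighbors in the order listed); mark gray on enter, black on exit:
Elko gray
  Ashby gray
    Clio gray
      Napa gray
        Jade gray
          Lodi gray
          Lodi black
        Jade black
      Napa black
      Galt gray
        Hilo gray
          Hilo→Napa: Napa black — skip
        Hilo black
        Mesa gray
          Mesa→Jade: Jade black — skip
        Mesa black
        Galt→Lodi: Lodi black — skip
      Galt black
      Kent gray
        Kent→Napa: Napa black — skip
        Fargo gray
          Fargo→Ashby: Ashby is gray → back edge
First back edge: Fargo → Ashby.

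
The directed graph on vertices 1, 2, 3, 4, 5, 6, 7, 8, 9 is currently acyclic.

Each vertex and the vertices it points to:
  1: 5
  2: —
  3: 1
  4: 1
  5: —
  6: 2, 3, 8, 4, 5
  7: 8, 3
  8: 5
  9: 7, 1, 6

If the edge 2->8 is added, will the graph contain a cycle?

No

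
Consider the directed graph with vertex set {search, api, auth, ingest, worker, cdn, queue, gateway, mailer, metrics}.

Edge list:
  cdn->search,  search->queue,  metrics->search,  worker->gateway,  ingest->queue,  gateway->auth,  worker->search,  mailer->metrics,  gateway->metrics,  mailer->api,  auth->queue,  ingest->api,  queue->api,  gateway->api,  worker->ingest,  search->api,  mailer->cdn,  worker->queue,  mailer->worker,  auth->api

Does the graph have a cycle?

No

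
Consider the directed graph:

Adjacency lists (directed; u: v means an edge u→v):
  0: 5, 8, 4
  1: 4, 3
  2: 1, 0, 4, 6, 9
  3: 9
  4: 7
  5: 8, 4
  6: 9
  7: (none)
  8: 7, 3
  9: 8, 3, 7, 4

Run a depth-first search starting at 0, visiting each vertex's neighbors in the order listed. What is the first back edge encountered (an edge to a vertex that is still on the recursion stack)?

9->8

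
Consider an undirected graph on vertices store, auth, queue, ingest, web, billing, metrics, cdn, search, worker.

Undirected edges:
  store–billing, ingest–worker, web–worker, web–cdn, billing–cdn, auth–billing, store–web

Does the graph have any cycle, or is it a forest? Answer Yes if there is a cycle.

DFS, tracking each vertex's parent; an edge to a visited non-parent vertex closes a cycle.
Start from store:
visit store (parent –)
  visit billing (parent store)
    billing–store: parent, skip
    visit auth (parent billing)
      auth–billing: parent, skip
    visit cdn (parent billing)
      visit web (parent cdn)
        web–cdn: parent, skip
        visit worker (parent web)
          visit ingest (parent worker)
            ingest–worker: parent, skip
          worker–web: parent, skip
        web–store: store visited and ≠ parent → cycle
Cycle: store – billing – cdn – web – store.

Yes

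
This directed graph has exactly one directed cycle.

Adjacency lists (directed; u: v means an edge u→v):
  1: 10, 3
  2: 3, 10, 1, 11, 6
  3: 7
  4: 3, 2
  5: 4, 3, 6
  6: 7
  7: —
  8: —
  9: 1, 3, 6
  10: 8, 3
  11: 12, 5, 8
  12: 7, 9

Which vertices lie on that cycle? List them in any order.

2, 4, 5, 11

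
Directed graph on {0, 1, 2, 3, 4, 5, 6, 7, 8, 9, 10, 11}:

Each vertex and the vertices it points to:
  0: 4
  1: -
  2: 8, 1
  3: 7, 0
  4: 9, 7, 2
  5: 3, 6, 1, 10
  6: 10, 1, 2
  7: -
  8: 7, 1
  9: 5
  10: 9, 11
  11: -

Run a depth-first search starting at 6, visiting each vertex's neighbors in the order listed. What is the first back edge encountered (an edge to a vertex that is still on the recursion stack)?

4→9

DFS from 6 (visiting each vertex's neighbors in the order listed); mark gray on enter, black on exit:
6 gray
  10 gray
    9 gray
      5 gray
        3 gray
          7 gray
          7 black
          0 gray
            4 gray
              4→9: 9 is gray → back edge
First back edge: 4 → 9.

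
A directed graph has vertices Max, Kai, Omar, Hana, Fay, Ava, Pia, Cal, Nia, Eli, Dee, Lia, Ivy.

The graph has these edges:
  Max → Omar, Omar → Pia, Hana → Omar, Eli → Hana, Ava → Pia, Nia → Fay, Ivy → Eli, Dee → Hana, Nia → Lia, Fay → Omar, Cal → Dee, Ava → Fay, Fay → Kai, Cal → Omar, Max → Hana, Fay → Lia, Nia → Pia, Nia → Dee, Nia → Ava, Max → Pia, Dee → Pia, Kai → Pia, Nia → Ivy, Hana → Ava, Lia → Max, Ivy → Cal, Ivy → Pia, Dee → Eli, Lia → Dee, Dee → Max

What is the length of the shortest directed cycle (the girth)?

5

For each vertex v, BFS finds the shortest path from v back to v.
The shortest such closed walk is Ava → Fay → Lia → Dee → Hana → Ava, length 5.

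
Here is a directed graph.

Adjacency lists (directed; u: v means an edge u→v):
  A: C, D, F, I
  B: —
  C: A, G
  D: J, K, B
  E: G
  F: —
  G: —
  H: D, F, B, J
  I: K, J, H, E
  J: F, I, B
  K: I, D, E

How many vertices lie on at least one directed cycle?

A vertex is on a directed cycle iff it belongs to a strongly connected component of size ≥ 2 (or has a self-loop).
The vertices on cycles are {A, C, D, H, I, J, K} — 7 in total.

7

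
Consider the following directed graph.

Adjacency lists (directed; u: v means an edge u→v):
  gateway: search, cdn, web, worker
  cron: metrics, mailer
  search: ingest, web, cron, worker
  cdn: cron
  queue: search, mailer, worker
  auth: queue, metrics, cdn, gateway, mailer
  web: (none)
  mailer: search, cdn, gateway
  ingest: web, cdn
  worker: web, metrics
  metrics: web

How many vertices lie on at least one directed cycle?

6

A vertex is on a directed cycle iff it belongs to a strongly connected component of size ≥ 2 (or has a self-loop).
The vertices on cycles are {cdn, cron, ingest, mailer, search, gateway} — 6 in total.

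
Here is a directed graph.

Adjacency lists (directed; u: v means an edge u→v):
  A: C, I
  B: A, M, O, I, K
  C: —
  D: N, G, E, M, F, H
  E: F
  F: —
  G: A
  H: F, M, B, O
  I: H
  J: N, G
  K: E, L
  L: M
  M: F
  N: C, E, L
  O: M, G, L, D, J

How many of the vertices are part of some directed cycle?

8

A vertex is on a directed cycle iff it belongs to a strongly connected component of size ≥ 2 (or has a self-loop).
The vertices on cycles are {A, B, D, G, H, I, J, O} — 8 in total.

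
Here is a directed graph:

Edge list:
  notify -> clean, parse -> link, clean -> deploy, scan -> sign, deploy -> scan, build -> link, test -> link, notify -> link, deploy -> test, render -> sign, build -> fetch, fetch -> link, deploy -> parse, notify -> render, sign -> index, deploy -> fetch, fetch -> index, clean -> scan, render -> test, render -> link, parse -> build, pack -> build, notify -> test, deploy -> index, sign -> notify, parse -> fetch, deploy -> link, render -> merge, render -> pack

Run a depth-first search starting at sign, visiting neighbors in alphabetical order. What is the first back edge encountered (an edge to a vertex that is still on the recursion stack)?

scan->sign

DFS from sign (visiting neighbors in alphabetical order); mark gray on enter, black on exit:
sign gray
  index gray
  index black
  notify gray
    clean gray
      deploy gray
        fetch gray
          fetch→index: index black — skip
          link gray
          link black
        fetch black
        deploy→index: index black — skip
        deploy→link: link black — skip
        parse gray
          build gray
            build→fetch: fetch black — skip
            build→link: link black — skip
          build black
          parse→fetch: fetch black — skip
          parse→link: link black — skip
        parse black
        scan gray
          scan→sign: sign is gray → back edge
First back edge: scan → sign.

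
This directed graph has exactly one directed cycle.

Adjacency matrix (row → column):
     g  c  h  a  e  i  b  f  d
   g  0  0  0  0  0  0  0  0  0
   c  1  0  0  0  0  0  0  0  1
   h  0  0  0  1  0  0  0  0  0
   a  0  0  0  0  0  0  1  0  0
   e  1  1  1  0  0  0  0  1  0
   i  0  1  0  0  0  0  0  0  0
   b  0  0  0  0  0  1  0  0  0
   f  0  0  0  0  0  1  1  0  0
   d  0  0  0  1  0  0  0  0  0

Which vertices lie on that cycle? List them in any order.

DFS with gray/black marking from c:
c gray
  d gray
    a gray
      b gray
        i gray
          i→c: c is gray → back edge
Back edge closes the cycle c → d → a → b → i → c; its vertices are {a, b, c, d, i}.

a, b, c, d, i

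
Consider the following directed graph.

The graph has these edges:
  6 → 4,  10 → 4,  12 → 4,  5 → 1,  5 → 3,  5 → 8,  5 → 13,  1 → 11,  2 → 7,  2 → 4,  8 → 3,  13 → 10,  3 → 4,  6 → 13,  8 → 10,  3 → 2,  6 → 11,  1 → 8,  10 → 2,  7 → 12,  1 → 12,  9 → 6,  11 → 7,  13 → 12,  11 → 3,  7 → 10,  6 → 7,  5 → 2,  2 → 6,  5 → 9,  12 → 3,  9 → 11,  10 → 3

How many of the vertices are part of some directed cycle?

A vertex is on a directed cycle iff it belongs to a strongly connected component of size ≥ 2 (or has a self-loop).
The vertices on cycles are {2, 3, 6, 7, 10, 11, 12, 13} — 8 in total.

8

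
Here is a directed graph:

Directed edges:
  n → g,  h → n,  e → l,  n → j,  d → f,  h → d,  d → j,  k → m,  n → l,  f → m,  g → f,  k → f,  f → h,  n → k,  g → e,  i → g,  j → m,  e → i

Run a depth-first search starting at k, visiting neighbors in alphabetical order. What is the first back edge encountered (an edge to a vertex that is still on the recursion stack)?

d→f

DFS from k (visiting neighbors in alphabetical order); mark gray on enter, black on exit:
k gray
  f gray
    h gray
      d gray
        d→f: f is gray → back edge
First back edge: d → f.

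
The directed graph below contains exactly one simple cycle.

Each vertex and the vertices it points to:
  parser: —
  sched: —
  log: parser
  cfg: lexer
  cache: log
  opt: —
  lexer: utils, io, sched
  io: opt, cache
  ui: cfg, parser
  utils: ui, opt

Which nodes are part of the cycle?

DFS with gray/black marking from lexer:
lexer gray
  utils gray
    ui gray
      cfg gray
        cfg→lexer: lexer is gray → back edge
Back edge closes the cycle lexer → utils → ui → cfg → lexer; its vertices are {ui, cfg, lexer, utils}.

ui, cfg, lexer, utils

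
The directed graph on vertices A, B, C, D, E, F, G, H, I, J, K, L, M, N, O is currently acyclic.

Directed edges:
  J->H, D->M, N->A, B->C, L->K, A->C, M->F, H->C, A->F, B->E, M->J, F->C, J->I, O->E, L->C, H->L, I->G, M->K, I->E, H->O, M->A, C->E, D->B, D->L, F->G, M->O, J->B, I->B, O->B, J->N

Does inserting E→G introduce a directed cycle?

Adding E→G creates a cycle iff G can already reach E.
Explore from G: no path reaches E. The graph stays acyclic.

No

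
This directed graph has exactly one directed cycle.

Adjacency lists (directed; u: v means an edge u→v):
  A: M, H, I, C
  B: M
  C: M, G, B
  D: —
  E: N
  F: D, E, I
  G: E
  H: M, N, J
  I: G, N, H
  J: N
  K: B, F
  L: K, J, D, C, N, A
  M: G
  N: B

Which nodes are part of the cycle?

DFS with gray/black marking from B:
B gray
  M gray
    G gray
      E gray
        N gray
          N→B: B is gray → back edge
Back edge closes the cycle B → M → G → E → N → B; its vertices are {B, E, G, M, N}.

B, E, G, M, N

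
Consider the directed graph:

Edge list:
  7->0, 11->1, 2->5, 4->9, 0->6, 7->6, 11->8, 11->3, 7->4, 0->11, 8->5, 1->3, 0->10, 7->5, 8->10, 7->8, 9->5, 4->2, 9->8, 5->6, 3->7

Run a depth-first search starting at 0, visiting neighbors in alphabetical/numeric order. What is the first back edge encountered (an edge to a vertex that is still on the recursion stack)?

DFS from 0 (visiting neighbors in alphabetical/numeric order); mark gray on enter, black on exit:
0 gray
  6 gray
  6 black
  10 gray
  10 black
  11 gray
    1 gray
      3 gray
        7 gray
          7→0: 0 is gray → back edge
First back edge: 7 → 0.

7->0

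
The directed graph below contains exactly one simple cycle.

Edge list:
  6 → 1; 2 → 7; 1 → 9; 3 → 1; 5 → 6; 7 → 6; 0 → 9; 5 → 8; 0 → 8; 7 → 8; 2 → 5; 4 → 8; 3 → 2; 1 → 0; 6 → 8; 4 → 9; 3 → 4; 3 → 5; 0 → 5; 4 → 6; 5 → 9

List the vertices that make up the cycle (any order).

DFS with gray/black marking from 1:
1 gray
  0 gray
    9 gray
    9 black
    5 gray
      6 gray
        6→1: 1 is gray → back edge
Back edge closes the cycle 1 → 0 → 5 → 6 → 1; its vertices are {0, 1, 5, 6}.

0, 1, 5, 6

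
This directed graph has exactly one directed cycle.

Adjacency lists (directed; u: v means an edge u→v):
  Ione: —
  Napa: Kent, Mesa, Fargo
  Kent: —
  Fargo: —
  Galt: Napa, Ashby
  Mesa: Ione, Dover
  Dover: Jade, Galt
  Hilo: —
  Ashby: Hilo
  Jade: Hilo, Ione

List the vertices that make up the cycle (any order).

Galt, Mesa, Napa, Dover

DFS with gray/black marking from Napa:
Napa gray
  Kent gray
  Kent black
  Mesa gray
    Ione gray
    Ione black
    Dover gray
      Jade gray
        Hilo gray
        Hilo black
        Jade→Ione: Ione black — skip
      Jade black
      Galt gray
        Galt→Napa: Napa is gray → back edge
Back edge closes the cycle Napa → Mesa → Dover → Galt → Napa; its vertices are {Galt, Mesa, Napa, Dover}.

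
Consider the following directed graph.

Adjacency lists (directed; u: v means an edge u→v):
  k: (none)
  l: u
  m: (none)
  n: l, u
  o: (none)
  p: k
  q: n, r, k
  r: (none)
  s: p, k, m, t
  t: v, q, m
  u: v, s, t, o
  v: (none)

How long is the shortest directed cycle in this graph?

4

For each vertex v, BFS finds the shortest path from v back to v.
The shortest such closed walk is q → n → u → t → q, length 4.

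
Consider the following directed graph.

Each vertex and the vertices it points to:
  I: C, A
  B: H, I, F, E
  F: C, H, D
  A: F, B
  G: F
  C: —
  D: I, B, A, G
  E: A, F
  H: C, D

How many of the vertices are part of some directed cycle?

8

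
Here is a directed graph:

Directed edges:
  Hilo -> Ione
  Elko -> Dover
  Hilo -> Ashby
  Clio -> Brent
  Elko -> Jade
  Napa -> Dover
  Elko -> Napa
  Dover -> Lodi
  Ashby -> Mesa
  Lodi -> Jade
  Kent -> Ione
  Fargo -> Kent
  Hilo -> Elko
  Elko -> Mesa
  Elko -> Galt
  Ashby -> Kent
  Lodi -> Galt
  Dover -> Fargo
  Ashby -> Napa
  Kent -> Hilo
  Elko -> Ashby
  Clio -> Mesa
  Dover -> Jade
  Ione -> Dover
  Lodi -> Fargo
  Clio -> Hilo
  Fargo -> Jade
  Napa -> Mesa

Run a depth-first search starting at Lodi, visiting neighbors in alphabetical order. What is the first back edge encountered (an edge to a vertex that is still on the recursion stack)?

Ashby→Kent

DFS from Lodi (visiting neighbors in alphabetical order); mark gray on enter, black on exit:
Lodi gray
  Fargo gray
    Jade gray
    Jade black
    Kent gray
      Hilo gray
        Ashby gray
          Ashby→Kent: Kent is gray → back edge
First back edge: Ashby → Kent.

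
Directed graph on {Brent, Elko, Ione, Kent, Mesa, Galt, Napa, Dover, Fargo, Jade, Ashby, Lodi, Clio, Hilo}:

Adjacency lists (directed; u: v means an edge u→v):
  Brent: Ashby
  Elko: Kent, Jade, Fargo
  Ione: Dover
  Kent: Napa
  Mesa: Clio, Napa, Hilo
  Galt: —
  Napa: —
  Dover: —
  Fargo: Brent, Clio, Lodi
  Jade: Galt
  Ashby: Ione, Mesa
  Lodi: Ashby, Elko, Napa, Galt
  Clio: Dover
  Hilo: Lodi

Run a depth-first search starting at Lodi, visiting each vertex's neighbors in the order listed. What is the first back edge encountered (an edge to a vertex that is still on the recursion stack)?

Hilo→Lodi

DFS from Lodi (visiting each vertex's neighbors in the order listed); mark gray on enter, black on exit:
Lodi gray
  Ashby gray
    Ione gray
      Dover gray
      Dover black
    Ione black
    Mesa gray
      Clio gray
        Clio→Dover: Dover black — skip
      Clio black
      Napa gray
      Napa black
      Hilo gray
        Hilo→Lodi: Lodi is gray → back edge
First back edge: Hilo → Lodi.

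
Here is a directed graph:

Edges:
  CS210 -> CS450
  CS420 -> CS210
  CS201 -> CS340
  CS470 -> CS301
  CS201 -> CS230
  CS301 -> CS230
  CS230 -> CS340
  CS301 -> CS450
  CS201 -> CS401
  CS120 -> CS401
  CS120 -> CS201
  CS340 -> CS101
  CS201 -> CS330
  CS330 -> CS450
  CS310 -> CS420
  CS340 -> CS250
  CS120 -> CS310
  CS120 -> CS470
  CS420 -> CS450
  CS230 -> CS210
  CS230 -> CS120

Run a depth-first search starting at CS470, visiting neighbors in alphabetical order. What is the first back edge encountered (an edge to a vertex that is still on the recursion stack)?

CS201->CS230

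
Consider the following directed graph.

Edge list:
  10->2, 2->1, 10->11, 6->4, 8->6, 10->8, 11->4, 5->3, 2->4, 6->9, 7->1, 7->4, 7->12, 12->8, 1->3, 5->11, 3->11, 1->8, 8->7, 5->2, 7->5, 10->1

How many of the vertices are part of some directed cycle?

6

A vertex is on a directed cycle iff it belongs to a strongly connected component of size ≥ 2 (or has a self-loop).
The vertices on cycles are {1, 2, 5, 7, 8, 12} — 6 in total.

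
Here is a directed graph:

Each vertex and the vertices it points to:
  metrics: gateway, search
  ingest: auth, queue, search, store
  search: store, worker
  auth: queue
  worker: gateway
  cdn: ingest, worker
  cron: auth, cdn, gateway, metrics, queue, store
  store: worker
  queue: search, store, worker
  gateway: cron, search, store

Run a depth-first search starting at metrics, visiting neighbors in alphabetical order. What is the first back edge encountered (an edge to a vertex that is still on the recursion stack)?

DFS from metrics (visiting neighbors in alphabetical order); mark gray on enter, black on exit:
metrics gray
  gateway gray
    cron gray
      auth gray
        queue gray
          search gray
            store gray
              worker gray
                worker→gateway: gateway is gray → back edge
First back edge: worker → gateway.

worker→gateway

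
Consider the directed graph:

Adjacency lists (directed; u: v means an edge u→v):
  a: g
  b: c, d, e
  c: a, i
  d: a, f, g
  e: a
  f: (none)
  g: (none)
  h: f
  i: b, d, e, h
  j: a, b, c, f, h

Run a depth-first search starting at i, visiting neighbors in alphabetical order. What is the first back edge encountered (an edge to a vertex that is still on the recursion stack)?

c→i

DFS from i (visiting neighbors in alphabetical order); mark gray on enter, black on exit:
i gray
  b gray
    c gray
      a gray
        g gray
        g black
      a black
      c→i: i is gray → back edge
First back edge: c → i.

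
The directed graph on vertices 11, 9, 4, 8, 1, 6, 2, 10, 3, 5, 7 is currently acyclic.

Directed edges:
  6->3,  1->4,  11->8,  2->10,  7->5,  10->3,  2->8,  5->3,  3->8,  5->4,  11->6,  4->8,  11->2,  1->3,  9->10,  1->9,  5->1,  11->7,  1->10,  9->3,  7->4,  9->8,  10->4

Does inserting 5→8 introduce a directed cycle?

Adding 5→8 creates a cycle iff 8 can already reach 5.
Explore from 8: no path reaches 5. The graph stays acyclic.

No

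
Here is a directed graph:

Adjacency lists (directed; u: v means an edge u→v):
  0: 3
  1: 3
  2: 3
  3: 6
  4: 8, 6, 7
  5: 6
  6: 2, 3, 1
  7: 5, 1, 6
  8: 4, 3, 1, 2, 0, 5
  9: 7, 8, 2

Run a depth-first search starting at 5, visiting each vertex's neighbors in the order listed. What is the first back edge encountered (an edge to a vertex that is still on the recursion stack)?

3→6

DFS from 5 (visiting each vertex's neighbors in the order listed); mark gray on enter, black on exit:
5 gray
  6 gray
    2 gray
      3 gray
        3→6: 6 is gray → back edge
First back edge: 3 → 6.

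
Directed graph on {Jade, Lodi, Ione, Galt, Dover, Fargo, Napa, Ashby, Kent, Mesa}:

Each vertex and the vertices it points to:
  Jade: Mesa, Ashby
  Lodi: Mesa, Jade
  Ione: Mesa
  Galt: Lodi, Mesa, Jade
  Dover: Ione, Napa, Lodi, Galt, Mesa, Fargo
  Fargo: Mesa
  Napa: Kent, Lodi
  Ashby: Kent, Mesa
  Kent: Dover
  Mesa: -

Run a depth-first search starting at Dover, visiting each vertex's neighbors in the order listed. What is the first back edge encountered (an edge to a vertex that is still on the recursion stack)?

Kent->Dover

DFS from Dover (visiting each vertex's neighbors in the order listed); mark gray on enter, black on exit:
Dover gray
  Ione gray
    Mesa gray
    Mesa black
  Ione black
  Napa gray
    Kent gray
      Kent→Dover: Dover is gray → back edge
First back edge: Kent → Dover.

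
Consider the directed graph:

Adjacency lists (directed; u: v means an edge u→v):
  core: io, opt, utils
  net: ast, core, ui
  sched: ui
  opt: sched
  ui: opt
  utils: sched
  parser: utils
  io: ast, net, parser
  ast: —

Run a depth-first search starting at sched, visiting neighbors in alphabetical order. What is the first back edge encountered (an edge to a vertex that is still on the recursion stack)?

DFS from sched (visiting neighbors in alphabetical order); mark gray on enter, black on exit:
sched gray
  ui gray
    opt gray
      opt→sched: sched is gray → back edge
First back edge: opt → sched.

opt->sched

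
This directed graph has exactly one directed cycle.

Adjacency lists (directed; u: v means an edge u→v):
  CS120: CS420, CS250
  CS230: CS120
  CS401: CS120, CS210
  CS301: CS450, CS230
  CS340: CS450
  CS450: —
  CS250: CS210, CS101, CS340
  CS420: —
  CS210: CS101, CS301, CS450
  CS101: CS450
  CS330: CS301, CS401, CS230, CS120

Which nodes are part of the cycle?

CS120, CS210, CS230, CS250, CS301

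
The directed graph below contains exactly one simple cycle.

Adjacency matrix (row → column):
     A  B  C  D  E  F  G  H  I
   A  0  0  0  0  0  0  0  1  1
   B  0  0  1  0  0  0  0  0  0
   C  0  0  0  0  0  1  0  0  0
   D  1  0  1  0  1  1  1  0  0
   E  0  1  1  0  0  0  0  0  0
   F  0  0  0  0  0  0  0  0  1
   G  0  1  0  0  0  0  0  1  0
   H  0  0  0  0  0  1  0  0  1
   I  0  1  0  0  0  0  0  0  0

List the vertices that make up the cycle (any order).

DFS with gray/black marking from C:
C gray
  F gray
    I gray
      B gray
        B→C: C is gray → back edge
Back edge closes the cycle C → F → I → B → C; its vertices are {B, C, F, I}.

B, C, F, I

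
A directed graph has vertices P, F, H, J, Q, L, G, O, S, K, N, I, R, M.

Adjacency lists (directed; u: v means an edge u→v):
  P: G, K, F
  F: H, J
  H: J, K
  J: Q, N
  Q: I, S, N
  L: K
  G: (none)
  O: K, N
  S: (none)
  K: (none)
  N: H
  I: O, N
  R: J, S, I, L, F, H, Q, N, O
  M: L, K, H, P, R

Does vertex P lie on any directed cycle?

No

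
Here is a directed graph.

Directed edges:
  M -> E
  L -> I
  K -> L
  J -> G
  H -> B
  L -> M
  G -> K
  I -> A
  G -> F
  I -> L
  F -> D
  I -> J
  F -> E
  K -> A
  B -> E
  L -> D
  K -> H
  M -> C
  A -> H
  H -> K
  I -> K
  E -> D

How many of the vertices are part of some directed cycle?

A vertex is on a directed cycle iff it belongs to a strongly connected component of size ≥ 2 (or has a self-loop).
The vertices on cycles are {A, G, H, I, J, K, L} — 7 in total.

7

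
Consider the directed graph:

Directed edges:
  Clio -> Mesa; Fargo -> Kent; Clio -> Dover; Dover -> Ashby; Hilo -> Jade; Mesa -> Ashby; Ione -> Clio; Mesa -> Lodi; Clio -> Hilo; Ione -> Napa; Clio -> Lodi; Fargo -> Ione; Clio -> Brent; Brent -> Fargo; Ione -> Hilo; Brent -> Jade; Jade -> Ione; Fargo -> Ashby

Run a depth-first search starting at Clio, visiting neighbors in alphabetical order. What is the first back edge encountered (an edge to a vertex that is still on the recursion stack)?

DFS from Clio (visiting neighbors in alphabetical order); mark gray on enter, black on exit:
Clio gray
  Brent gray
    Fargo gray
      Ashby gray
      Ashby black
      Ione gray
        Ione→Clio: Clio is gray → back edge
First back edge: Ione → Clio.

Ione→Clio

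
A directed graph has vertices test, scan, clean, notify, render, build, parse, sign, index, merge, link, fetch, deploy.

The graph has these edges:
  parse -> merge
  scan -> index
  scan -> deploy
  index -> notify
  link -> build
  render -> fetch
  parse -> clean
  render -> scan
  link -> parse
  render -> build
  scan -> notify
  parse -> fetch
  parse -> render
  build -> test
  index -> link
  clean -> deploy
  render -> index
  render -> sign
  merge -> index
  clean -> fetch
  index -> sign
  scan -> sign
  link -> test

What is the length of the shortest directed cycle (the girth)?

4

For each vertex v, BFS finds the shortest path from v back to v.
The shortest such closed walk is parse → merge → index → link → parse, length 4.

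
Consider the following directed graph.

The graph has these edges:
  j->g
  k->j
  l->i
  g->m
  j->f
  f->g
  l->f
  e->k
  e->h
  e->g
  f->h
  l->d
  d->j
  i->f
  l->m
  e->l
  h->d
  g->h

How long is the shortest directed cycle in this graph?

4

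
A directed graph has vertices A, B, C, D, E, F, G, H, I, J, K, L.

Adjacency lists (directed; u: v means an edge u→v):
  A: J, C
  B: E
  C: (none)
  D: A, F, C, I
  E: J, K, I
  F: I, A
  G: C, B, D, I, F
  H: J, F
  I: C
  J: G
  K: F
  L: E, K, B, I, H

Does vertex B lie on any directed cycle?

Yes

B is on a cycle iff B can reach itself via ≥1 edge.
B → E → J → G → B — yes.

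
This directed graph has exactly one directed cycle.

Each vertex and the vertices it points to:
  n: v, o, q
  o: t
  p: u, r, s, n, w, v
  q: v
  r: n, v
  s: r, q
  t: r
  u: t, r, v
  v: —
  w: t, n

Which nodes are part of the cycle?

n, o, r, t

DFS with gray/black marking from n:
n gray
  v gray
  v black
  o gray
    t gray
      r gray
        r→n: n is gray → back edge
Back edge closes the cycle n → o → t → r → n; its vertices are {n, o, r, t}.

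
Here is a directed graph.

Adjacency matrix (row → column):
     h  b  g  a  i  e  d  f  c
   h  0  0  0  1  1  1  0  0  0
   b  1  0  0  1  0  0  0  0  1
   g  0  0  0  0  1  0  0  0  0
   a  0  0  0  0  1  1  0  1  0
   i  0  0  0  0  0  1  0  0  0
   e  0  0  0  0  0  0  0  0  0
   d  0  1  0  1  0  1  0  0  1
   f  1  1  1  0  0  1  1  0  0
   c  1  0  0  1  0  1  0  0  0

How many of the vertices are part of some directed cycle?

A vertex is on a directed cycle iff it belongs to a strongly connected component of size ≥ 2 (or has a self-loop).
The vertices on cycles are {a, b, c, d, f, h} — 6 in total.

6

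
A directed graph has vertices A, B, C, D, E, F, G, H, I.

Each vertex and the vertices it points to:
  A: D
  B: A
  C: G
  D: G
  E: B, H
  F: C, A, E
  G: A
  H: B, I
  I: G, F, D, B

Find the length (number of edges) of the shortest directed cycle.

For each vertex v, BFS finds the shortest path from v back to v.
The shortest such closed walk is D → G → A → D, length 3.

3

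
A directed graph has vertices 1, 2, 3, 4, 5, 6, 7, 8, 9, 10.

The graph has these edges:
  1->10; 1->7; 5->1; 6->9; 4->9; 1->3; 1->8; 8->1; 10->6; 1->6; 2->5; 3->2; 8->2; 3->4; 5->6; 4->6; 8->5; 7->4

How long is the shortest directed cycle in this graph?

For each vertex v, BFS finds the shortest path from v back to v.
The shortest such closed walk is 1 → 8 → 1, length 2.

2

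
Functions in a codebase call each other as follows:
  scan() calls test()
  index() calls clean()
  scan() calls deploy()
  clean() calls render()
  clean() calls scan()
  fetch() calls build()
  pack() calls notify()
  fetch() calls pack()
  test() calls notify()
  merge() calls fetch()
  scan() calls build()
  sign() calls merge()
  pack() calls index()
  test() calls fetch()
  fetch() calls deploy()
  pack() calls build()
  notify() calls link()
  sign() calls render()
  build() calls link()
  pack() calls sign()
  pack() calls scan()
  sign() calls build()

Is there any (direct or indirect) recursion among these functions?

Yes

DFS with white/gray/black marking, starting from deploy:
deploy gray
deploy black
fetch gray
  pack gray
    sign gray
      build gray
        link gray
        link black
      build black
      render gray
      render black
      merge gray
        merge→fetch: fetch is gray → back edge
Back edge found, so a cycle exists: fetch → pack → sign → merge → fetch.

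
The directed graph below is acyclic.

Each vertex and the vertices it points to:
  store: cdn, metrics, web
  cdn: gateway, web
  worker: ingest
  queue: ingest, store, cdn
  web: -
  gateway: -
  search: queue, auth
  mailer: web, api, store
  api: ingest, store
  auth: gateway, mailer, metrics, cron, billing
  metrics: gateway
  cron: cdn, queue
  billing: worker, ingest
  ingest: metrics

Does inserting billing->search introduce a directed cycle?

Adding billing→search creates a cycle iff search can already reach billing.
Path from search: search → auth → billing.
So search → … → billing → search is a cycle.

Yes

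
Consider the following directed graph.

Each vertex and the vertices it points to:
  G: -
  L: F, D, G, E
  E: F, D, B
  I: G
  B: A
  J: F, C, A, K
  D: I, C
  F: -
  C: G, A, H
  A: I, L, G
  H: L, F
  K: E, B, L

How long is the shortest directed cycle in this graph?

For each vertex v, BFS finds the shortest path from v back to v.
The shortest such closed walk is C → H → L → D → C, length 4.

4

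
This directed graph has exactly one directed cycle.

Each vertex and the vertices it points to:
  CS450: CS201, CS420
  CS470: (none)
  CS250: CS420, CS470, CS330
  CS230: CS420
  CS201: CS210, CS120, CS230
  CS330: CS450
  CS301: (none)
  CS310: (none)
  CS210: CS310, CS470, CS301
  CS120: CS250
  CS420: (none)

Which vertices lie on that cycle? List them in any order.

CS120, CS201, CS250, CS330, CS450

DFS with gray/black marking from CS201:
CS201 gray
  CS210 gray
    CS310 gray
    CS310 black
    CS470 gray
    CS470 black
    CS301 gray
    CS301 black
  CS210 black
  CS120 gray
    CS250 gray
      CS420 gray
      CS420 black
      CS250→CS470: CS470 black — skip
      CS330 gray
        CS450 gray
          CS450→CS201: CS201 is gray → back edge
Back edge closes the cycle CS201 → CS120 → CS250 → CS330 → CS450 → CS201; its vertices are {CS120, CS201, CS250, CS330, CS450}.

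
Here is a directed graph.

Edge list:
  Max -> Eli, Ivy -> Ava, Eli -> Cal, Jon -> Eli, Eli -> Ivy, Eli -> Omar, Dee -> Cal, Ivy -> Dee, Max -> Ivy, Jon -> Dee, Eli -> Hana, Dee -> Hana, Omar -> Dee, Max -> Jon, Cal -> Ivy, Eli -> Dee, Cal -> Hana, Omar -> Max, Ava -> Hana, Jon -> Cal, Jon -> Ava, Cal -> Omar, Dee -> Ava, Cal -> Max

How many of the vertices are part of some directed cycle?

7

A vertex is on a directed cycle iff it belongs to a strongly connected component of size ≥ 2 (or has a self-loop).
The vertices on cycles are {Cal, Dee, Eli, Ivy, Jon, Max, Omar} — 7 in total.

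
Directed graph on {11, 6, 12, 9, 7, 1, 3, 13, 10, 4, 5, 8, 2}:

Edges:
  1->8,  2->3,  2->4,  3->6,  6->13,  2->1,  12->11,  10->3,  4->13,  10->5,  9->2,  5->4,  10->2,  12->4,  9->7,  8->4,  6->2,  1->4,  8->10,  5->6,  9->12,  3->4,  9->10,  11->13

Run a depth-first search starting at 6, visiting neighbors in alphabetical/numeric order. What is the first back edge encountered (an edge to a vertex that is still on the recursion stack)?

10->2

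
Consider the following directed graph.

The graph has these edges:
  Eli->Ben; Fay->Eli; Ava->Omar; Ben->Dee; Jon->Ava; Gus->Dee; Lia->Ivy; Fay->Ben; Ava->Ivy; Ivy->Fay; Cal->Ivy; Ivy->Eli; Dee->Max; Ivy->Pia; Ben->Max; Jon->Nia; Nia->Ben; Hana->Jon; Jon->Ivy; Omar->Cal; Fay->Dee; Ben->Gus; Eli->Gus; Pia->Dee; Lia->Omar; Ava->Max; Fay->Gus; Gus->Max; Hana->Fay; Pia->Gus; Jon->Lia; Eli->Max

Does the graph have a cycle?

No

DFS with white/gray/black marking, starting from Jon:
Jon gray
  Nia gray
    Ben gray
      Dee gray
        Max gray
        Max black
      Dee black
      Gus gray
        Gus→Dee: Dee black — skip
        Gus→Max: Max black — skip
      Gus black
      Ben→Max: Max black — skip
    Ben black
  Nia black
  Ivy gray
    Fay gray
      Eli gray
        Eli→Max: Max black — skip
        Eli→Gus: Gus black — skip
        Eli→Ben: Ben black — skip
      Eli black
      Fay→Dee: Dee black — skip
      Fay→Ben: Ben black — skip
      Fay→Gus: Gus black — skip
    Fay black
    Ivy→Eli: Eli black — skip
    Pia gray
      Pia→Dee: Dee black — skip
      Pia→Gus: Gus black — skip
    Pia black
  Ivy black
  Ava gray
    Ava→Max: Max black — skip
    Ava→Ivy: Ivy black — skip
    Omar gray
      Cal gray
        Cal→Ivy: Ivy black — skip
      Cal black
    Omar black
  Ava black
  Lia gray
    Lia→Ivy: Ivy black — skip
    Lia→Omar: Omar black — skip
  Lia black
Jon black
Hana gray
  Hana→Fay: Fay black — skip
  Hana→Jon: Jon black — skip
Hana black
Every edge goes to a white or black vertex — no back edge, so the graph is acyclic.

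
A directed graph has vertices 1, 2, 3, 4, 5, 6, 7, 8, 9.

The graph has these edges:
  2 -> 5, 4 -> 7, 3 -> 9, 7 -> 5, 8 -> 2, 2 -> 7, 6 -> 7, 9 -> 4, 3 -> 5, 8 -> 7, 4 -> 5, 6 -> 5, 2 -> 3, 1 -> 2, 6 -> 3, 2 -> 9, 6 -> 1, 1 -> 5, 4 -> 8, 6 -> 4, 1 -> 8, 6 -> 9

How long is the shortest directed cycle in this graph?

4

For each vertex v, BFS finds the shortest path from v back to v.
The shortest such closed walk is 8 → 2 → 9 → 4 → 8, length 4.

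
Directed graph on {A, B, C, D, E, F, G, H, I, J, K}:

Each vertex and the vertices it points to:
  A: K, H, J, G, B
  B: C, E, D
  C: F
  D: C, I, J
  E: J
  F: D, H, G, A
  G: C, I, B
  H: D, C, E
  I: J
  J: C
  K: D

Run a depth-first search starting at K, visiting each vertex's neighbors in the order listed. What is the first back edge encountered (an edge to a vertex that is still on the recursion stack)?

F->D

DFS from K (visiting each vertex's neighbors in the order listed); mark gray on enter, black on exit:
K gray
  D gray
    C gray
      F gray
        F→D: D is gray → back edge
First back edge: F → D.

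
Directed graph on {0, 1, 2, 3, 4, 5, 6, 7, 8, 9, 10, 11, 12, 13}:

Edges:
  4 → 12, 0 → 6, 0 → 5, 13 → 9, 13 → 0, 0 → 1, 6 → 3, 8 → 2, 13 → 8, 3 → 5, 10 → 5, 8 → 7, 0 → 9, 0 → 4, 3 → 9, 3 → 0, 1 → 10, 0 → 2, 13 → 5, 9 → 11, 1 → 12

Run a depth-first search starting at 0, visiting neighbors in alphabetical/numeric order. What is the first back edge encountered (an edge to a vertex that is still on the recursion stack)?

3→0

DFS from 0 (visiting neighbors in alphabetical/numeric order); mark gray on enter, black on exit:
0 gray
  1 gray
    10 gray
      5 gray
      5 black
    10 black
    12 gray
    12 black
  1 black
  2 gray
  2 black
  4 gray
    4→12: 12 black — skip
  4 black
  0→5: 5 black — skip
  6 gray
    3 gray
      3→0: 0 is gray → back edge
First back edge: 3 → 0.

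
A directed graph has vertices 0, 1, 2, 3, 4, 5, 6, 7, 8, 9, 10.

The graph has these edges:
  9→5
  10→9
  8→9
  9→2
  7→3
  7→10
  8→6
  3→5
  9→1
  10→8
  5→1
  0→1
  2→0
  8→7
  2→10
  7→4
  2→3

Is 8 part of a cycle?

8 is on a cycle iff 8 can reach itself via ≥1 edge.
8 → 7 → 10 → 8 — yes.

Yes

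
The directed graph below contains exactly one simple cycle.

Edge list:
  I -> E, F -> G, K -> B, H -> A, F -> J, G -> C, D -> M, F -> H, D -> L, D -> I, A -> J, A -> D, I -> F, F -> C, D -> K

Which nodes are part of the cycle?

A, D, F, H, I

DFS with gray/black marking from F:
F gray
  J gray
  J black
  H gray
    A gray
      D gray
        L gray
        L black
        I gray
          E gray
          E black
          I→F: F is gray → back edge
Back edge closes the cycle F → H → A → D → I → F; its vertices are {A, D, F, H, I}.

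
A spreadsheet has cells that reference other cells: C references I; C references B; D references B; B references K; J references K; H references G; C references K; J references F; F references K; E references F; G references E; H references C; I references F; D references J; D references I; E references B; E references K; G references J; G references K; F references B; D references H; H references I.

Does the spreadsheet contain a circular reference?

DFS with white/gray/black marking, starting from C:
C gray
  B gray
    K gray
    K black
  B black
  I gray
    F gray
      F→B: B black — skip
      F→K: K black — skip
    F black
  I black
  C→K: K black — skip
C black
D gray
  J gray
    J→K: K black — skip
    J→F: F black — skip
  J black
  D→B: B black — skip
  H gray
    H→C: C black — skip
    H→I: I black — skip
    G gray
      G→K: K black — skip
      E gray
        E→B: B black — skip
        E→K: K black — skip
        E→F: F black — skip
      E black
      G→J: J black — skip
    G black
  H black
  D→I: I black — skip
D black
Every edge goes to a white or black vertex — no back edge, so the graph is acyclic.

No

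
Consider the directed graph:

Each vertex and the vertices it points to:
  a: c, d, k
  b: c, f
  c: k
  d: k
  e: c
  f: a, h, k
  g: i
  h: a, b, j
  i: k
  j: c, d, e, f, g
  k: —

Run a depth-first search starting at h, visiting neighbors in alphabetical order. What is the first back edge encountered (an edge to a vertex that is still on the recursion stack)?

DFS from h (visiting neighbors in alphabetical order); mark gray on enter, black on exit:
h gray
  a gray
    c gray
      k gray
      k black
    c black
    d gray
      d→k: k black — skip
    d black
    a→k: k black — skip
  a black
  b gray
    b→c: c black — skip
    f gray
      f→a: a black — skip
      f→h: h is gray → back edge
First back edge: f → h.

f->h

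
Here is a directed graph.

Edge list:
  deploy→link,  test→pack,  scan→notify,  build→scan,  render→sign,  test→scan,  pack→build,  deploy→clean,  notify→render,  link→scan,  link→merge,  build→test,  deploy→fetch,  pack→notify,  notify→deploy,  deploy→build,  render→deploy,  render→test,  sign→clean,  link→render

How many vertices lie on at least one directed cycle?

8

A vertex is on a directed cycle iff it belongs to a strongly connected component of size ≥ 2 (or has a self-loop).
The vertices on cycles are {link, pack, scan, test, build, deploy, notify, render} — 8 in total.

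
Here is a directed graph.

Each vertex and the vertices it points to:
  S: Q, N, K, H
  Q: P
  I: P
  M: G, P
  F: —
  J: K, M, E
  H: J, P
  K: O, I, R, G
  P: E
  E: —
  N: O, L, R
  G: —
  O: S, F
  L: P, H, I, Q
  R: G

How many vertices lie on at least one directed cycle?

7

A vertex is on a directed cycle iff it belongs to a strongly connected component of size ≥ 2 (or has a self-loop).
The vertices on cycles are {H, J, K, L, N, O, S} — 7 in total.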